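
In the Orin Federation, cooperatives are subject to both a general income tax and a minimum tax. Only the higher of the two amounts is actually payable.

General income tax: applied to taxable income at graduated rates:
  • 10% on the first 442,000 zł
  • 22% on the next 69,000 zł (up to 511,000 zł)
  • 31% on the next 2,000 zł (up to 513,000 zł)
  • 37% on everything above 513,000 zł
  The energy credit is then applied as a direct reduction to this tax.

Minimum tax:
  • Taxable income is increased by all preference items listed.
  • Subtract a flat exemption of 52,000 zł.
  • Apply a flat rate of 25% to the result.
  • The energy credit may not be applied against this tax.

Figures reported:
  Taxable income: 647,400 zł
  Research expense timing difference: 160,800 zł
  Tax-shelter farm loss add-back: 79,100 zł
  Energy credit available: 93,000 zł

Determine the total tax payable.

208,825 zł

Minimum tax:
  Adjusted income: 647,400 zł + 160,800 zł + 79,100 zł = 887,300 zł
  Less exemption 52,000 zł → base 835,300 zł
  835,300 zł × 25% = 208,825 zł

General income tax:
  442,000 zł × 10% = 44,200 zł
  69,000 zł × 22% = 15,180 zł
  2,000 zł × 31% = 620 zł
  134,400 zł × 37% = 49,728 zł
  → 109,728 zł
  Less energy credit 93,000 zł → 16,728 zł

208,825 zł > 16,728 zł, so the minimum tax is the binding amount.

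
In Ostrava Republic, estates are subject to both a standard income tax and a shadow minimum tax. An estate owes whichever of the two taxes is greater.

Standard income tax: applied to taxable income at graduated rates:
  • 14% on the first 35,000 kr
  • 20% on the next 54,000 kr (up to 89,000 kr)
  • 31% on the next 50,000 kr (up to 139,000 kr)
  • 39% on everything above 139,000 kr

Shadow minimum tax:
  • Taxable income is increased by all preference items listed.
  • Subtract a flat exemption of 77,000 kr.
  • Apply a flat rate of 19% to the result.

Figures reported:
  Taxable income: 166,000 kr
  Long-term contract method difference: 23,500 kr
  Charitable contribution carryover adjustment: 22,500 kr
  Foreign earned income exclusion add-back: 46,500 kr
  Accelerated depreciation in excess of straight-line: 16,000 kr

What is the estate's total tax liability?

41,730 kr

Shadow minimum tax:
  Adjusted income: 166,000 kr + 23,500 kr + 22,500 kr + 46,500 kr + 16,000 kr = 274,500 kr
  Less exemption 77,000 kr → base 197,500 kr
  197,500 kr × 19% = 37,525 kr

Standard income tax:
  35,000 kr × 14% = 4,900 kr
  54,000 kr × 20% = 10,800 kr
  50,000 kr × 31% = 15,500 kr
  27,000 kr × 39% = 10,530 kr
  → 41,730 kr

41,730 kr > 37,525 kr, so the standard income tax governs.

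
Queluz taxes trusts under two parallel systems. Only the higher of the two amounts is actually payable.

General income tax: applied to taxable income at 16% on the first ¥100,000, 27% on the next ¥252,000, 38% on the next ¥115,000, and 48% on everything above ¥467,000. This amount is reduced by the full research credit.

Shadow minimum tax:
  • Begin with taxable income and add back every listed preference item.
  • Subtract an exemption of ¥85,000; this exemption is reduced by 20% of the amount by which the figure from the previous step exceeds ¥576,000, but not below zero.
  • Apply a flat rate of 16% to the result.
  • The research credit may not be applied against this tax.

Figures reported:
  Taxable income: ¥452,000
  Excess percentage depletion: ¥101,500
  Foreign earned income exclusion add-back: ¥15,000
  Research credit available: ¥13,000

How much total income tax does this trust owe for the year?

¥109,040

General income tax:
  ¥100,000 × 16% = ¥16,000
  ¥252,000 × 27% = ¥68,040
  ¥100,000 × 38% = ¥38,000
  → ¥122,040
  Less research credit ¥13,000 → ¥109,040

Shadow minimum tax:
  Adjusted income: ¥452,000 + ¥101,500 + ¥15,000 = ¥568,500
  Exemption: ¥568,500 ≤ ¥576,000, so full ¥85,000 applies
  Base: ¥568,500 − ¥85,000 = ¥483,500
  ¥483,500 × 16% = ¥77,360

¥109,040 > ¥77,360, so the general income tax governs.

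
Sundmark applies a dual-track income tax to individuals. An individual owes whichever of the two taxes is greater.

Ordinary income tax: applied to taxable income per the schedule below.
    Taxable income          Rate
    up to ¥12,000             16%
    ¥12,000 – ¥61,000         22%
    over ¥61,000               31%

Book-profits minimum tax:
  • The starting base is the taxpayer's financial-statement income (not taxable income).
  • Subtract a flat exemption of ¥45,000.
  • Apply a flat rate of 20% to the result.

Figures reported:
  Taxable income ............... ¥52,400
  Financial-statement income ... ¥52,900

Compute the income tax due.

¥10,808

Book-profits minimum tax:
  Base (financial-statement income): ¥52,900
  Less exemption ¥45,000 → base ¥7,900
  ¥7,900 × 20% = ¥1,580

Ordinary income tax:
  ¥12,000 × 16% = ¥1,920
  ¥40,400 × 22% = ¥8,888
  → ¥10,808

¥10,808 > ¥1,580, so the ordinary income tax governs.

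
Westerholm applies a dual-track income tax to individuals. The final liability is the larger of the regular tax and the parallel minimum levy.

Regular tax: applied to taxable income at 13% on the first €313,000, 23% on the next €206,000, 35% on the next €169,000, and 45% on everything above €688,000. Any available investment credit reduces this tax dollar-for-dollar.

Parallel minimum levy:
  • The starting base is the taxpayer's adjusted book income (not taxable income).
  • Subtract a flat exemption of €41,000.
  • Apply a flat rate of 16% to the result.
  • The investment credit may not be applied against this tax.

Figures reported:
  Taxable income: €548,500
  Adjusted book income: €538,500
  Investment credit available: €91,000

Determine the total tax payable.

€79,600

Regular tax:
  €313,000 × 13% = €40,690
  €206,000 × 23% = €47,380
  €29,500 × 35% = €10,325
  → €98,395
  Less investment credit €91,000 → €7,395

Parallel minimum levy:
  Base (adjusted book income): €538,500
  Less exemption €41,000 → base €497,500
  €497,500 × 16% = €79,600

€79,600 > €7,395, so the parallel minimum levy is the binding amount.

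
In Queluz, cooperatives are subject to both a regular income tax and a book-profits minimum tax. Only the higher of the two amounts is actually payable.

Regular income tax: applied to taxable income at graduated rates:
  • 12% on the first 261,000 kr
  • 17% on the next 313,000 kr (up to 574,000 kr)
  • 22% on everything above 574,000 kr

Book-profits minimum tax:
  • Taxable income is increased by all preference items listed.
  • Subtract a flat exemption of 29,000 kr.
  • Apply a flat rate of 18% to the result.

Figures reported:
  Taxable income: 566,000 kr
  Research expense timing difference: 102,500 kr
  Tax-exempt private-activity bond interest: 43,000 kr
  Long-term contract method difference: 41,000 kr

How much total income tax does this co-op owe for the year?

130,230 kr

Book-profits minimum tax:
  Adjusted income: 566,000 kr + 102,500 kr + 43,000 kr + 41,000 kr = 752,500 kr
  Less exemption 29,000 kr → base 723,500 kr
  723,500 kr × 18% = 130,230 kr

Regular income tax:
  261,000 kr × 12% = 31,320 kr
  305,000 kr × 17% = 51,850 kr
  → 83,170 kr

130,230 kr > 83,170 kr, so the book-profits minimum tax is the binding amount.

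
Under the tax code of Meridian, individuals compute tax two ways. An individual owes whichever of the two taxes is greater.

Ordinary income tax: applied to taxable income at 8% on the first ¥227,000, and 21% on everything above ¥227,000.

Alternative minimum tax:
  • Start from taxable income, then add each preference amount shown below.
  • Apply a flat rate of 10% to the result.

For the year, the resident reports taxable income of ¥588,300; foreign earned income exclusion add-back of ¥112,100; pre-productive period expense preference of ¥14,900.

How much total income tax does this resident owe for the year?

Ordinary income tax:
  ¥227,000 × 8% = ¥18,160
  ¥361,300 × 21% = ¥75,873
  → ¥94,033

Alternative minimum tax:
  Adjusted income: ¥588,300 + ¥112,100 + ¥14,900 = ¥715,300
  ¥715,300 × 10% = ¥71,530

¥94,033 > ¥71,530, so the ordinary income tax governs.

¥94,033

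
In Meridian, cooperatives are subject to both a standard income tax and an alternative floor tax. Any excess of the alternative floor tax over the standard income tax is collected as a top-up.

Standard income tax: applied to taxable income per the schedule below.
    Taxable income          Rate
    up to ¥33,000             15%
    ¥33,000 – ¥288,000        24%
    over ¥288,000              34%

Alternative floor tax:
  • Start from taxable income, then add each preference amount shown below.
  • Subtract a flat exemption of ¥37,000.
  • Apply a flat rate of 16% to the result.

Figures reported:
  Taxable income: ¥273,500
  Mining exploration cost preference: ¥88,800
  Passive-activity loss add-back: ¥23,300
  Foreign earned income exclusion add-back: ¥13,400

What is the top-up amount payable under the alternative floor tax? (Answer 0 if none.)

Standard income tax:
  ¥33,000 × 15% = ¥4,950
  ¥240,500 × 24% = ¥57,720
  → ¥62,670

Alternative floor tax:
  Adjusted income: ¥273,500 + ¥88,800 + ¥23,300 + ¥13,400 = ¥399,000
  Less exemption ¥37,000 → base ¥362,000
  ¥362,000 × 16% = ¥57,920

¥57,920 ≤ ¥62,670, so no add-on is due.

¥0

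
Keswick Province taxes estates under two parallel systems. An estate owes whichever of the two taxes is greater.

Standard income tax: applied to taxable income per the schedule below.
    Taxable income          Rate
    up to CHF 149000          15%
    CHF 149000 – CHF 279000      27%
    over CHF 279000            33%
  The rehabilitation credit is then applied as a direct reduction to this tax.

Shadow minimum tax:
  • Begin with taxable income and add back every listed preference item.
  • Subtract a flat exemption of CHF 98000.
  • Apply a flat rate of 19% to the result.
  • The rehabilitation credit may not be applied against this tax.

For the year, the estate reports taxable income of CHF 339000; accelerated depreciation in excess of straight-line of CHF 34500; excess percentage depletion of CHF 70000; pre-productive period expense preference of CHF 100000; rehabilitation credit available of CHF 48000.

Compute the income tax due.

Standard income tax:
  CHF 149000 × 15% = CHF 22350
  CHF 130000 × 27% = CHF 35100
  CHF 60000 × 33% = CHF 19800
  → CHF 77250
  Less rehabilitation credit CHF 48000 → CHF 29250

Shadow minimum tax:
  Adjusted income: CHF 339000 + CHF 34500 + CHF 70000 + CHF 100000 = CHF 543500
  Less exemption CHF 98000 → base CHF 445500
  CHF 445500 × 19% = CHF 84645

CHF 84645 > CHF 29250, so the shadow minimum tax is the binding amount.

CHF 84645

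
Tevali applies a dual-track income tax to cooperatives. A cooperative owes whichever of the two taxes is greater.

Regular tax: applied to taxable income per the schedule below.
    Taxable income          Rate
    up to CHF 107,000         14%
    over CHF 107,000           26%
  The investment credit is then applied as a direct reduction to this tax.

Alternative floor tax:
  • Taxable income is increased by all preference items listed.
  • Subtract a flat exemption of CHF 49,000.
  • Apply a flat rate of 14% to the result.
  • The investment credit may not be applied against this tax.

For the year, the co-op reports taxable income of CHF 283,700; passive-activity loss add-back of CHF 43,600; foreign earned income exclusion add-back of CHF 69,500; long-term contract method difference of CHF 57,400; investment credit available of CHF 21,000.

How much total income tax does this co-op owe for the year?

Regular tax:
  CHF 107,000 × 14% = CHF 14,980
  CHF 176,700 × 26% = CHF 45,942
  → CHF 60,922
  Less investment credit CHF 21,000 → CHF 39,922

Alternative floor tax:
  Adjusted income: CHF 283,700 + CHF 43,600 + CHF 69,500 + CHF 57,400 = CHF 454,200
  Less exemption CHF 49,000 → base CHF 405,200
  CHF 405,200 × 14% = CHF 56,728

CHF 56,728 > CHF 39,922, so the alternative floor tax is the binding amount.

CHF 56,728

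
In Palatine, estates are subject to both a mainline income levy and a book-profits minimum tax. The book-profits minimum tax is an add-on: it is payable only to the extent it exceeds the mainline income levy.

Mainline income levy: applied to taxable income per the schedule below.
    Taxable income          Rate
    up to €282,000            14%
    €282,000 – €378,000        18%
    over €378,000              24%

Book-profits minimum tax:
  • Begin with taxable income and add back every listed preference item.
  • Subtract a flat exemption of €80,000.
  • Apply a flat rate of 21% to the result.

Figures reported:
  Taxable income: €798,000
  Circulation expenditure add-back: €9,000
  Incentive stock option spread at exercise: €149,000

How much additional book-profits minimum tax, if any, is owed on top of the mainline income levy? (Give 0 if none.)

Mainline income levy:
  €282,000 × 14% = €39,480
  €96,000 × 18% = €17,280
  €420,000 × 24% = €100,800
  → €157,560

Book-profits minimum tax:
  Adjusted income: €798,000 + €9,000 + €149,000 = €956,000
  Less exemption €80,000 → base €876,000
  €876,000 × 21% = €183,960

Excess of book-profits minimum tax over mainline income levy: €183,960 − €157,560 = €26,400.

€26,400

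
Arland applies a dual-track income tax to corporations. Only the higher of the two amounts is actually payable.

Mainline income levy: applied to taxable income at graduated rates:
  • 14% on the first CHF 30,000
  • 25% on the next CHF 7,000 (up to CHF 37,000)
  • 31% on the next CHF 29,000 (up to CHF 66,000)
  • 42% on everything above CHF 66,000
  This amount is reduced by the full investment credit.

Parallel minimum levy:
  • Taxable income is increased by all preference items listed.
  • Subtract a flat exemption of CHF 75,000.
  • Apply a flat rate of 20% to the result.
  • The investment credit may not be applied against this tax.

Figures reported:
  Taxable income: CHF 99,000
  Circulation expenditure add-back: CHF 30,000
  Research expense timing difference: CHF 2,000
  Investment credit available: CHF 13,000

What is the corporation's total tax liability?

CHF 15,800

Mainline income levy:
  CHF 30,000 × 14% = CHF 4,200
  CHF 7,000 × 25% = CHF 1,750
  CHF 29,000 × 31% = CHF 8,990
  CHF 33,000 × 42% = CHF 13,860
  → CHF 28,800
  Less investment credit CHF 13,000 → CHF 15,800

Parallel minimum levy:
  Adjusted income: CHF 99,000 + CHF 30,000 + CHF 2,000 = CHF 131,000
  Less exemption CHF 75,000 → base CHF 56,000
  CHF 56,000 × 20% = CHF 11,200

CHF 15,800 > CHF 11,200, so the mainline income levy governs.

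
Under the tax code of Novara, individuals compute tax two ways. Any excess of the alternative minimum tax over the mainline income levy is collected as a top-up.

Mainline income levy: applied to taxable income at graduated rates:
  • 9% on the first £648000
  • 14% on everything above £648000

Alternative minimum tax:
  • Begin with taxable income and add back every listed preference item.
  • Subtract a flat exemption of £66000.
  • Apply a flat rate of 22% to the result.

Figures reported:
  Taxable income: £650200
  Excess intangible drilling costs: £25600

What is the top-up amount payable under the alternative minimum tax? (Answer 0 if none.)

£75528

Mainline income levy:
  £648000 × 9% = £58320
  £2200 × 14% = £308
  → £58628

Alternative minimum tax:
  Adjusted income: £650200 + £25600 = £675800
  Less exemption £66000 → base £609800
  £609800 × 22% = £134156

Excess of alternative minimum tax over mainline income levy: £134156 − £58628 = £75528.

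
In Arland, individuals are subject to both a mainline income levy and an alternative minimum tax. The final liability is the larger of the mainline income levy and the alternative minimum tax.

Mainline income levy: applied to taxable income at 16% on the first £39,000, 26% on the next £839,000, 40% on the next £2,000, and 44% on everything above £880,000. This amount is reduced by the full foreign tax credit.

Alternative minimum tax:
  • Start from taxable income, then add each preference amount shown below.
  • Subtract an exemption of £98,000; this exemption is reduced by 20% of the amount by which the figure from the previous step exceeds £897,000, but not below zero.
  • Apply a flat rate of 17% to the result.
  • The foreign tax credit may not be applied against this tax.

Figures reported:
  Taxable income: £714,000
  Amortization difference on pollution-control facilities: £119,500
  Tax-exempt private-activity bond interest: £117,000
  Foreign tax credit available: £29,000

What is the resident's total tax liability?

£152,740

Mainline income levy:
  £39,000 × 16% = £6,240
  £675,000 × 26% = £175,500
  → £181,740
  Less foreign tax credit £29,000 → £152,740

Alternative minimum tax:
  Adjusted income: £714,000 + £119,500 + £117,000 = £950,500
  Exemption: £98,000 − 20% × (£950,500 − £897,000) = £98,000 − £10,700 = £87,300
  Base: £950,500 − £87,300 = £863,200
  £863,200 × 17% = £146,744

£152,740 > £146,744, so the mainline income levy governs.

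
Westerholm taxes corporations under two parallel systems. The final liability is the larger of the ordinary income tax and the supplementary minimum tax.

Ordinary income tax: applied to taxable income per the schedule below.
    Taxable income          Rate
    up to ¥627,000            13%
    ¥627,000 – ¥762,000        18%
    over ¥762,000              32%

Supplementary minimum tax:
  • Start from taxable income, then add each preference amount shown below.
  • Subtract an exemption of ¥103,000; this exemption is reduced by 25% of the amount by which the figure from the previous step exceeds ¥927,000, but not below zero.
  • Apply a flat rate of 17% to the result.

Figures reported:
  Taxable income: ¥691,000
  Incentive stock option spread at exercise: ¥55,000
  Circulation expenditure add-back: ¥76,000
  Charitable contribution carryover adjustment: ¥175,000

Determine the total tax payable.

Ordinary income tax:
  ¥627,000 × 13% = ¥81,510
  ¥64,000 × 18% = ¥11,520
  → ¥93,030

Supplementary minimum tax:
  Adjusted income: ¥691,000 + ¥55,000 + ¥76,000 + ¥175,000 = ¥997,000
  Exemption: ¥103,000 − 25% × (¥997,000 − ¥927,000) = ¥103,000 − ¥17,500 = ¥85,500
  Base: ¥997,000 − ¥85,500 = ¥911,500
  ¥911,500 × 17% = ¥154,955

¥154,955 > ¥93,030, so the supplementary minimum tax is the binding amount.

¥154,955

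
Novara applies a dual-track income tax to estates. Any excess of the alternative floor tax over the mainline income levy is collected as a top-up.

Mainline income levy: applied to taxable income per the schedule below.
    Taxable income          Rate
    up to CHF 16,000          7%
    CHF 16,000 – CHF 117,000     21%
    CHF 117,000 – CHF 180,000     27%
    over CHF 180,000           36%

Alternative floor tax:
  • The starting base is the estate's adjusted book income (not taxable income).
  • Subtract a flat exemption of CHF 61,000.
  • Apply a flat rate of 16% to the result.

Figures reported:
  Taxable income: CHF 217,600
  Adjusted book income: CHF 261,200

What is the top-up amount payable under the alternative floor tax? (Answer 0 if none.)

Alternative floor tax:
  Base (adjusted book income): CHF 261,200
  Less exemption CHF 61,000 → base CHF 200,200
  CHF 200,200 × 16% = CHF 32,032

Mainline income levy:
  CHF 16,000 × 7% = CHF 1,120
  CHF 101,000 × 21% = CHF 21,210
  CHF 63,000 × 27% = CHF 17,010
  CHF 37,600 × 36% = CHF 13,536
  → CHF 52,876

CHF 32,032 ≤ CHF 52,876, so no add-on is due.

CHF 0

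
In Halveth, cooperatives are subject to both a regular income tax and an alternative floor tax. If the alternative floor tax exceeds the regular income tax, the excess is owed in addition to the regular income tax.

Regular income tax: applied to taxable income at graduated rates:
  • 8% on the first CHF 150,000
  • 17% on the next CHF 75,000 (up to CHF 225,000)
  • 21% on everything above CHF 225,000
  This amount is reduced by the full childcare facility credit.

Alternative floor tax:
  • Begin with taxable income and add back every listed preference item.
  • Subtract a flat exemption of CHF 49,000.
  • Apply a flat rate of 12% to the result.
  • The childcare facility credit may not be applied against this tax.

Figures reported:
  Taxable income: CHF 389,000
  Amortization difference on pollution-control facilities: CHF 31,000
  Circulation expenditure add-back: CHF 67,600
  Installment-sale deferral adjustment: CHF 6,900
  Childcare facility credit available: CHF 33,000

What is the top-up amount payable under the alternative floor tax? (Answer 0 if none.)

Regular income tax:
  CHF 150,000 × 8% = CHF 12,000
  CHF 75,000 × 17% = CHF 12,750
  CHF 164,000 × 21% = CHF 34,440
  → CHF 59,190
  Less childcare facility credit CHF 33,000 → CHF 26,190

Alternative floor tax:
  Adjusted income: CHF 389,000 + CHF 31,000 + CHF 67,600 + CHF 6,900 = CHF 494,500
  Less exemption CHF 49,000 → base CHF 445,500
  CHF 445,500 × 12% = CHF 53,460

Excess of alternative floor tax over regular income tax: CHF 53,460 − CHF 26,190 = CHF 27,270.

CHF 27,270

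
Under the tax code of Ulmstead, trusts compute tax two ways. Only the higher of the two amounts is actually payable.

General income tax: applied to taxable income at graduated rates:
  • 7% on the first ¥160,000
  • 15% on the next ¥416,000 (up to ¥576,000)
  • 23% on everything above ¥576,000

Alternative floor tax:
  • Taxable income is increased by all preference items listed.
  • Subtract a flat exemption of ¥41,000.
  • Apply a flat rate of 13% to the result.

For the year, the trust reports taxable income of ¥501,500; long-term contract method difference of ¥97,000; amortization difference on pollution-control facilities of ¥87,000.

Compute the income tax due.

¥83,785

Alternative floor tax:
  Adjusted income: ¥501,500 + ¥97,000 + ¥87,000 = ¥685,500
  Less exemption ¥41,000 → base ¥644,500
  ¥644,500 × 13% = ¥83,785

General income tax:
  ¥160,000 × 7% = ¥11,200
  ¥341,500 × 15% = ¥51,225
  → ¥62,425

¥83,785 > ¥62,425, so the alternative floor tax is the binding amount.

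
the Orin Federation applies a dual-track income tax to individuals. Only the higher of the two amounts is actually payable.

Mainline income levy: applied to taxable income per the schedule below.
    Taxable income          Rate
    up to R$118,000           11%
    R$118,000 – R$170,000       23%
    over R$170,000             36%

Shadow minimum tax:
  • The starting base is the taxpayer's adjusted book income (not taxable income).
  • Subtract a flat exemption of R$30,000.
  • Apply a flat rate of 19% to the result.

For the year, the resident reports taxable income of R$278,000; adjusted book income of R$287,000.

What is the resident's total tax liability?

Mainline income levy:
  R$118,000 × 11% = R$12,980
  R$52,000 × 23% = R$11,960
  R$108,000 × 36% = R$38,880
  → R$63,820

Shadow minimum tax:
  Base (adjusted book income): R$287,000
  Less exemption R$30,000 → base R$257,000
  R$257,000 × 19% = R$48,830

R$63,820 > R$48,830, so the mainline income levy governs.

R$63,820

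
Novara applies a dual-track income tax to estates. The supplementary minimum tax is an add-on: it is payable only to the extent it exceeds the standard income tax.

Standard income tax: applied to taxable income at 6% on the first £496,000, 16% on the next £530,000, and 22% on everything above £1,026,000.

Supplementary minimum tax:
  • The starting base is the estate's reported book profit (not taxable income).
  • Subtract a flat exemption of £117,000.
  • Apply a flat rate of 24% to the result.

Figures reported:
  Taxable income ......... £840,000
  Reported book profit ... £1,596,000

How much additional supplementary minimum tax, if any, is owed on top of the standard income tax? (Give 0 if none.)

Standard income tax:
  £496,000 × 6% = £29,760
  £344,000 × 16% = £55,040
  → £84,800

Supplementary minimum tax:
  Base (reported book profit): £1,596,000
  Less exemption £117,000 → base £1,479,000
  £1,479,000 × 24% = £354,960

Excess of supplementary minimum tax over standard income tax: £354,960 − £84,800 = £270,160.

£270,160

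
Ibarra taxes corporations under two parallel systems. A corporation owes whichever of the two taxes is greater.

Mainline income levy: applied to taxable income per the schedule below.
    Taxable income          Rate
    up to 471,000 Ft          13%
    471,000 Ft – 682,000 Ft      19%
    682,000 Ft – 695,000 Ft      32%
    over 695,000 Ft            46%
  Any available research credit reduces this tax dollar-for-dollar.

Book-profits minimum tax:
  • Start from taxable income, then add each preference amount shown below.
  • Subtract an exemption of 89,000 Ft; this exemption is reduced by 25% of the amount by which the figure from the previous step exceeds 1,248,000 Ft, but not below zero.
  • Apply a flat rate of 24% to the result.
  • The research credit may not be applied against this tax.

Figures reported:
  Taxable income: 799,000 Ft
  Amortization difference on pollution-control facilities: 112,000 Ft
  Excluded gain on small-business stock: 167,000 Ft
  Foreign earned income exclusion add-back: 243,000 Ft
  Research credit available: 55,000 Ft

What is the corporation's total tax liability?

300,060 Ft

Book-profits minimum tax:
  Adjusted income: 799,000 Ft + 112,000 Ft + 167,000 Ft + 243,000 Ft = 1,321,000 Ft
  Exemption: 89,000 Ft − 25% × (1,321,000 Ft − 1,248,000 Ft) = 89,000 Ft − 18,250 Ft = 70,750 Ft
  Base: 1,321,000 Ft − 70,750 Ft = 1,250,250 Ft
  1,250,250 Ft × 24% = 300,060 Ft

Mainline income levy:
  471,000 Ft × 13% = 61,230 Ft
  211,000 Ft × 19% = 40,090 Ft
  13,000 Ft × 32% = 4,160 Ft
  104,000 Ft × 46% = 47,840 Ft
  → 153,320 Ft
  Less research credit 55,000 Ft → 98,320 Ft

300,060 Ft > 98,320 Ft, so the book-profits minimum tax is the binding amount.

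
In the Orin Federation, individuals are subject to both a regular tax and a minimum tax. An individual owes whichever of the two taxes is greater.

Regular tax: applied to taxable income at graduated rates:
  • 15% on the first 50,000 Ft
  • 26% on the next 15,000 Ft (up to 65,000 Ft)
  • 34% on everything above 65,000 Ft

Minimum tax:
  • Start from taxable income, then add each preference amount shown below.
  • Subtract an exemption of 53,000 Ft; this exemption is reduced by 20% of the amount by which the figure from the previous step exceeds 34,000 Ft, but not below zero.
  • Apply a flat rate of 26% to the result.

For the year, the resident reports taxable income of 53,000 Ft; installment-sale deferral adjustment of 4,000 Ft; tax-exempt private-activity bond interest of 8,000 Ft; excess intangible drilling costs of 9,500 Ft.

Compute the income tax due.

8,280 Ft

Minimum tax:
  Adjusted income: 53,000 Ft + 4,000 Ft + 8,000 Ft + 9,500 Ft = 74,500 Ft
  Exemption: 53,000 Ft − 20% × (74,500 Ft − 34,000 Ft) = 53,000 Ft − 8,100 Ft = 44,900 Ft
  Base: 74,500 Ft − 44,900 Ft = 29,600 Ft
  29,600 Ft × 26% = 7,696 Ft

Regular tax:
  50,000 Ft × 15% = 7,500 Ft
  3,000 Ft × 26% = 780 Ft
  → 8,280 Ft

8,280 Ft > 7,696 Ft, so the regular tax governs.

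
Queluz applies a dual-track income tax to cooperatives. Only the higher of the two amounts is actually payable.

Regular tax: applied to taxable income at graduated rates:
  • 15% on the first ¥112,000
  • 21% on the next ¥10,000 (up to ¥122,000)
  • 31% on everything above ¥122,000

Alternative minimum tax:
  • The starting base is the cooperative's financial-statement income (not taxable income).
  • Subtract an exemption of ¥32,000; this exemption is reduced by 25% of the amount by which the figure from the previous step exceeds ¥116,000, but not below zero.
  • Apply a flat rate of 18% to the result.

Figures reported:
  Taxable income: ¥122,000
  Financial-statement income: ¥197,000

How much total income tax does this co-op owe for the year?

¥33,345

Alternative minimum tax:
  Base (financial-statement income): ¥197,000
  Exemption: ¥32,000 − 25% × (¥197,000 − ¥116,000) = ¥32,000 − ¥20,250 = ¥11,750
  Base: ¥197,000 − ¥11,750 = ¥185,250
  ¥185,250 × 18% = ¥33,345

Regular tax:
  ¥112,000 × 15% = ¥16,800
  ¥10,000 × 21% = ¥2,100
  → ¥18,900

¥33,345 > ¥18,900, so the alternative minimum tax is the binding amount.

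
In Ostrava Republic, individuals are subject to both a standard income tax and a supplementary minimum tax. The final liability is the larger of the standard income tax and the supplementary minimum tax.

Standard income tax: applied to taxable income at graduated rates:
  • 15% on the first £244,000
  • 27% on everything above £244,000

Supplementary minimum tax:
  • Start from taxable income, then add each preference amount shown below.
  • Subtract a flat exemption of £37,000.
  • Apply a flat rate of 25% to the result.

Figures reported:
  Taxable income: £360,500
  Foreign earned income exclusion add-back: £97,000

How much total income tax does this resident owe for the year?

Standard income tax:
  £244,000 × 15% = £36,600
  £116,500 × 27% = £31,455
  → £68,055

Supplementary minimum tax:
  Adjusted income: £360,500 + £97,000 = £457,500
  Less exemption £37,000 → base £420,500
  £420,500 × 25% = £105,125

£105,125 > £68,055, so the supplementary minimum tax is the binding amount.

£105,125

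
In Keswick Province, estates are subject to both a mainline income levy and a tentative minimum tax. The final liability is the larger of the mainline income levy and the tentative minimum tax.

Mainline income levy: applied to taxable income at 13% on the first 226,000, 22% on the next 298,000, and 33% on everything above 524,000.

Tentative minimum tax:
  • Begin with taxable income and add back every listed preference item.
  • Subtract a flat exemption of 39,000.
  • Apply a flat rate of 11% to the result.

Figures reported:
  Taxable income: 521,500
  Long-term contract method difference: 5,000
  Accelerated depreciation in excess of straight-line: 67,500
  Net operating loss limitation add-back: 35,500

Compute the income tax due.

Tentative minimum tax:
  Adjusted income: 521,500 + 5,000 + 67,500 + 35,500 = 629,500
  Less exemption 39,000 → base 590,500
  590,500 × 11% = 64,955

Mainline income levy:
  226,000 × 13% = 29,380
  295,500 × 22% = 65,010
  → 94,390

94,390 > 64,955, so the mainline income levy governs.

94,390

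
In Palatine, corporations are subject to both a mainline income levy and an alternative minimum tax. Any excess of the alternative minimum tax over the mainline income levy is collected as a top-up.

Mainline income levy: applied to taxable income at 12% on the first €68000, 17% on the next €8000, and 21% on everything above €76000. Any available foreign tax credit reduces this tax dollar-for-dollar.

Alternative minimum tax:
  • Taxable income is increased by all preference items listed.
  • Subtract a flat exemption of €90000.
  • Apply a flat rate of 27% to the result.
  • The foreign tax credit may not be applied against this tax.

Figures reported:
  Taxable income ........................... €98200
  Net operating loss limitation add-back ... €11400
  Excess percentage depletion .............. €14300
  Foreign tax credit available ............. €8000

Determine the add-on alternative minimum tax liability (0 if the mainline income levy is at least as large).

Mainline income levy:
  €68000 × 12% = €8160
  €8000 × 17% = €1360
  €22200 × 21% = €4662
  → €14182
  Less foreign tax credit €8000 → €6182

Alternative minimum tax:
  Adjusted income: €98200 + €11400 + €14300 = €123900
  Less exemption €90000 → base €33900
  €33900 × 27% = €9153

Excess of alternative minimum tax over mainline income levy: €9153 − €6182 = €2971.

€2971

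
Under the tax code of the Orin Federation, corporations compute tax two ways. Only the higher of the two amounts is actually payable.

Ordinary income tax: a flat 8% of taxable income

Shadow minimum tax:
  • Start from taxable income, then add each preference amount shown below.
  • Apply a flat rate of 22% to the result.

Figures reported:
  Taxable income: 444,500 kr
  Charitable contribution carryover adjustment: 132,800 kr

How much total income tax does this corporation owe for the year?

Ordinary income tax:
  444,500 kr × 8% = 35,560 kr

Shadow minimum tax:
  Adjusted income: 444,500 kr + 132,800 kr = 577,300 kr
  577,300 kr × 22% = 127,006 kr

127,006 kr > 35,560 kr, so the shadow minimum tax is the binding amount.

127,006 kr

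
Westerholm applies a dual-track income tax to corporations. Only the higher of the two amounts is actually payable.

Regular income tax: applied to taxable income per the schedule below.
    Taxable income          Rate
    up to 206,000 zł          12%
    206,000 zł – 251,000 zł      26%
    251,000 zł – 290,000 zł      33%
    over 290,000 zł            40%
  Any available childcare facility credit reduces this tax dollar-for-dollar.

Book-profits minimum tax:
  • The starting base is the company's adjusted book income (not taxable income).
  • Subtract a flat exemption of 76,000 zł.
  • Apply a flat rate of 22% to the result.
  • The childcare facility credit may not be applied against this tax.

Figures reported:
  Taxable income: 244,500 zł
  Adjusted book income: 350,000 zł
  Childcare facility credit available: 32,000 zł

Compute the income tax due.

Regular income tax:
  206,000 zł × 12% = 24,720 zł
  38,500 zł × 26% = 10,010 zł
  → 34,730 zł
  Less childcare facility credit 32,000 zł → 2,730 zł

Book-profits minimum tax:
  Base (adjusted book income): 350,000 zł
  Less exemption 76,000 zł → base 274,000 zł
  274,000 zł × 22% = 60,280 zł

60,280 zł > 2,730 zł, so the book-profits minimum tax is the binding amount.

60,280 zł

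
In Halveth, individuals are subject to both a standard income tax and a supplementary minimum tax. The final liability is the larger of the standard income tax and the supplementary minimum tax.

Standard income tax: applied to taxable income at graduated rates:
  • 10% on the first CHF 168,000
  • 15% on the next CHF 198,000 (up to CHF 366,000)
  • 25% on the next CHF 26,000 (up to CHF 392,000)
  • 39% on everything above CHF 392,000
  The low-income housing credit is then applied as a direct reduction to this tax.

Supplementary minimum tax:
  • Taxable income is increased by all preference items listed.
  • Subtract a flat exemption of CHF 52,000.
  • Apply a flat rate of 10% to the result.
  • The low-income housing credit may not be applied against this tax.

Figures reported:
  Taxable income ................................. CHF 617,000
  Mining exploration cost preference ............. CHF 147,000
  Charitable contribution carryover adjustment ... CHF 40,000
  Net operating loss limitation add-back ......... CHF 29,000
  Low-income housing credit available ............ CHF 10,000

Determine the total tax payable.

CHF 130,750

Standard income tax:
  CHF 168,000 × 10% = CHF 16,800
  CHF 198,000 × 15% = CHF 29,700
  CHF 26,000 × 25% = CHF 6,500
  CHF 225,000 × 39% = CHF 87,750
  → CHF 140,750
  Less low-income housing credit CHF 10,000 → CHF 130,750

Supplementary minimum tax:
  Adjusted income: CHF 617,000 + CHF 147,000 + CHF 40,000 + CHF 29,000 = CHF 833,000
  Less exemption CHF 52,000 → base CHF 781,000
  CHF 781,000 × 10% = CHF 78,100

CHF 130,750 > CHF 78,100, so the standard income tax governs.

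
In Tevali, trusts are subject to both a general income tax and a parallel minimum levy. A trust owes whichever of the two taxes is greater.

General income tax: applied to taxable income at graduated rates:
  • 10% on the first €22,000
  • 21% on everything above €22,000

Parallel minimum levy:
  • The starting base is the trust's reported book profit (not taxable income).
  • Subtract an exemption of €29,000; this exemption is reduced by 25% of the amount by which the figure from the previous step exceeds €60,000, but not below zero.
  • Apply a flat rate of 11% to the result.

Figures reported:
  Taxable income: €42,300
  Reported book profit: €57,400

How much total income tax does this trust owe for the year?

€6,463

General income tax:
  €22,000 × 10% = €2,200
  €20,300 × 21% = €4,263
  → €6,463

Parallel minimum levy:
  Base (reported book profit): €57,400
  Exemption: €57,400 ≤ €60,000, so full €29,000 applies
  Base: €57,400 − €29,000 = €28,400
  €28,400 × 11% = €3,124

€6,463 > €3,124, so the general income tax governs.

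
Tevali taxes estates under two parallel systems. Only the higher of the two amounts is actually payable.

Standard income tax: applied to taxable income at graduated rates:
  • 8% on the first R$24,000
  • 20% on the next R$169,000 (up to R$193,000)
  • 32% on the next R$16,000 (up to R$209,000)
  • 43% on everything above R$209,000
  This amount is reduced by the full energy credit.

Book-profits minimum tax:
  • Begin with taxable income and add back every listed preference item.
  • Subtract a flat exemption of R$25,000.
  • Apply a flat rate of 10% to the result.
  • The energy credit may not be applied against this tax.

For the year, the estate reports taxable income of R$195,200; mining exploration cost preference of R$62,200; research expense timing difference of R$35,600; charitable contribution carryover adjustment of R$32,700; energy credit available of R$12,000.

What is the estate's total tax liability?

Standard income tax:
  R$24,000 × 8% = R$1,920
  R$169,000 × 20% = R$33,800
  R$2,200 × 32% = R$704
  → R$36,424
  Less energy credit R$12,000 → R$24,424

Book-profits minimum tax:
  Adjusted income: R$195,200 + R$62,200 + R$35,600 + R$32,700 = R$325,700
  Less exemption R$25,000 → base R$300,700
  R$300,700 × 10% = R$30,070

R$30,070 > R$24,424, so the book-profits minimum tax is the binding amount.

R$30,070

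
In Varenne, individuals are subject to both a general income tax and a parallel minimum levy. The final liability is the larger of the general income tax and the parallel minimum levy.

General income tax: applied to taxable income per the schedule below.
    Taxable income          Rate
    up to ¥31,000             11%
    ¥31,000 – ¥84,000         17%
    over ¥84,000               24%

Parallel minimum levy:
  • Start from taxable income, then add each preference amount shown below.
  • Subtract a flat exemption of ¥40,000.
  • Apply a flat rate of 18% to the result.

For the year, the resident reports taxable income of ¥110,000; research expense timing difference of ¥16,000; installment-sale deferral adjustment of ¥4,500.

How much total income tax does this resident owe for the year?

Parallel minimum levy:
  Adjusted income: ¥110,000 + ¥16,000 + ¥4,500 = ¥130,500
  Less exemption ¥40,000 → base ¥90,500
  ¥90,500 × 18% = ¥16,290

General income tax:
  ¥31,000 × 11% = ¥3,410
  ¥53,000 × 17% = ¥9,010
  ¥26,000 × 24% = ¥6,240
  → ¥18,660

¥18,660 > ¥16,290, so the general income tax governs.

¥18,660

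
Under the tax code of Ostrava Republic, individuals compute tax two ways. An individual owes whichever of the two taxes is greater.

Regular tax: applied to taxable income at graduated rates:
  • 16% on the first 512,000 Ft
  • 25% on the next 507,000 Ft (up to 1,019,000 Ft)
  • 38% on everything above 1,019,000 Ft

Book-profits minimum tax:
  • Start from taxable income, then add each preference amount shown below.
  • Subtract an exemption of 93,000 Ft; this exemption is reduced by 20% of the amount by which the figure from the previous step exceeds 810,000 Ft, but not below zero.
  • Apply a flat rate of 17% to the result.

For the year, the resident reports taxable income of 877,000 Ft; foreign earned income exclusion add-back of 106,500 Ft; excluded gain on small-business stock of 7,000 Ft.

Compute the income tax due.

Regular tax:
  512,000 Ft × 16% = 81,920 Ft
  365,000 Ft × 25% = 91,250 Ft
  → 173,170 Ft

Book-profits minimum tax:
  Adjusted income: 877,000 Ft + 106,500 Ft + 7,000 Ft = 990,500 Ft
  Exemption: 93,000 Ft − 20% × (990,500 Ft − 810,000 Ft) = 93,000 Ft − 36,100 Ft = 56,900 Ft
  Base: 990,500 Ft − 56,900 Ft = 933,600 Ft
  933,600 Ft × 17% = 158,712 Ft

173,170 Ft > 158,712 Ft, so the regular tax governs.

173,170 Ft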